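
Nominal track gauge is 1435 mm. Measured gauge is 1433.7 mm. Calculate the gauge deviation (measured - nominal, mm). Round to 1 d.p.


Deviation = measured - nominal
Deviation = 1433.7 - 1435
Deviation = -1.3 mm

-1.3


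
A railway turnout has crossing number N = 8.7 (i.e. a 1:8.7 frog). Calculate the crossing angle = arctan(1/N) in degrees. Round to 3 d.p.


1/N = 1/8.7 = 0.114943
angle = arctan(0.114943) = 0.11444 rad
angle = 0.11444 * 180/pi = 6.557 degrees

6.557


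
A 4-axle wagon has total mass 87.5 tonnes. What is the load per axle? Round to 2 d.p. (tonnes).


Load per axle = total weight / number of axles
Load = 87.5 / 4
Load = 21.88 tonnes

21.88


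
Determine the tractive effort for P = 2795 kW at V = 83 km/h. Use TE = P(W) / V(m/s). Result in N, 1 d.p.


Convert: P = 2795 kW = 2795000 W
V = 83 / 3.6 = 23.0556 m/s
TE = 2795000 / 23.0556
TE = 121228.9 N

121228.9


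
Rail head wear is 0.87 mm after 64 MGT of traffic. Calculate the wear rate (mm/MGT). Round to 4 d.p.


Wear rate = total wear / cumulative tonnage
Rate = 0.87 / 64
Rate = 0.0136 mm/MGT

0.0136


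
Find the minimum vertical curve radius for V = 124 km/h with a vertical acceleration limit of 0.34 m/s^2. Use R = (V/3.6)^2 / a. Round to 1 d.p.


Convert speed: V = 124 / 3.6 = 34.4444 m/s
V^2 = 1186.4198 m^2/s^2
R_v = 1186.4198 / 0.34
R_v = 3489.5 m

3489.5


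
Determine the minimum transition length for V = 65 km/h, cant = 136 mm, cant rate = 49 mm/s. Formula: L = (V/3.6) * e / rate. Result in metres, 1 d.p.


Convert speed: V = 65 / 3.6 = 18.0556 m/s
L = 18.0556 * 136 / 49
L = 2455.5556 / 49
L = 50.1 m

50.1


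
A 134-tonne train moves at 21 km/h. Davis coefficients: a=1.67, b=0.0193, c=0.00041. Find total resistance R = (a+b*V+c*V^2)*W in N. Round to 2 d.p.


b*V = 0.0193 * 21 = 0.4053
c*V^2 = 0.00041 * 441 = 0.18081
R_per_t = 1.67 + 0.4053 + 0.18081 = 2.25611 N/t
R_total = 2.25611 * 134 = 302.32 N

302.32


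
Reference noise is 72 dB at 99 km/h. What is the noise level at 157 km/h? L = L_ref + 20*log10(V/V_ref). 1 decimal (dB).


V/V_ref = 157 / 99 = 1.585859
log10(1.585859) = 0.200264
20 * 0.200264 = 4.0053
L = 72 + 4.0053 = 76.0 dB

76.0


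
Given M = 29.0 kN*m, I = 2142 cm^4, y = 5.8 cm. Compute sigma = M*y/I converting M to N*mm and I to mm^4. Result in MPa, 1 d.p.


Convert units:
M = 29.0 kN*m = 29000000 N*mm
y = 5.8 cm = 58 mm
I = 2142 cm^4 = 21420000 mm^4
sigma = 29000000 * 58 / 21420000
sigma = 78.5 MPa

78.5


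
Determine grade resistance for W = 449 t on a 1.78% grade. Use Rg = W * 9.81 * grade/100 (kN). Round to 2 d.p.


Rg = W * 9.81 * grade / 100
Rg = 449 * 9.81 * 1.78 / 100
Rg = 4404.69 * 0.0178
Rg = 78.40 kN

78.40


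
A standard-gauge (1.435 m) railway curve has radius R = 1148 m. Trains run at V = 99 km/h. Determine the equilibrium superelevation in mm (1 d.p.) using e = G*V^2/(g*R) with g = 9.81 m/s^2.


Convert speed: V = 99 / 3.6 = 27.5 m/s
Apply formula: e = 1.435 * 27.5^2 / (9.81 * 1148)
e = 1.435 * 756.25 / 11261.88
e = 0.096362 m = 96.4 mm

96.4


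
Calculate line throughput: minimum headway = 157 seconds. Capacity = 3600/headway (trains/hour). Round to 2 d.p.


Capacity = 3600 / headway
Capacity = 3600 / 157
Capacity = 22.93 trains/hour

22.93


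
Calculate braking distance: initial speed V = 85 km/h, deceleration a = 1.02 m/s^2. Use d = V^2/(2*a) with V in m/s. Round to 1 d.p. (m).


Convert speed: V = 85 / 3.6 = 23.6111 m/s
V^2 = 557.4846
d = 557.4846 / (2 * 1.02)
d = 557.4846 / 2.04
d = 273.3 m

273.3


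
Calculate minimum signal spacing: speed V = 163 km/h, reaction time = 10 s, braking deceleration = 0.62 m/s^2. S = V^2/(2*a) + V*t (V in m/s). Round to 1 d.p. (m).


V = 163 / 3.6 = 45.2778 m/s
Braking distance = 45.2778^2 / (2*0.62) = 1653.288 m
Sighting distance = 45.2778 * 10 = 452.7778 m
S = 1653.288 + 452.7778 = 2106.1 m

2106.1


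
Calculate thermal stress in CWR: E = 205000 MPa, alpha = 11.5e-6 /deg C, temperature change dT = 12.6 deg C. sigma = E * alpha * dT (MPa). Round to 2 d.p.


sigma = E * alpha * dT
sigma = 205000 * 11.5e-6 * 12.6
sigma = 2.3575 * 12.6
sigma = 29.70 MPa

29.70


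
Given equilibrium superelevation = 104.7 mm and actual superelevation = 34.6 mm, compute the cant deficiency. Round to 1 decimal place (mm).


Cant deficiency = equilibrium cant - actual cant
CD = 104.7 - 34.6
CD = 70.1 mm

70.1


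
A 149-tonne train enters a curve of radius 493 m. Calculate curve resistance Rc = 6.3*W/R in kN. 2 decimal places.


Rc = 6.3 * W / R
Rc = 6.3 * 149 / 493
Rc = 938.7 / 493
Rc = 1.90 kN

1.90


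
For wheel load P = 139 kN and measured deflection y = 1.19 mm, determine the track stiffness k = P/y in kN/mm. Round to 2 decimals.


Track stiffness k = P / y
k = 139 / 1.19
k = 116.81 kN/mm

116.81


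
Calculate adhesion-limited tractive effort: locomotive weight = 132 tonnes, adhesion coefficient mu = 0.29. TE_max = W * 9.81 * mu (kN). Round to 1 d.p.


TE_max = W * g * mu
TE_max = 132 * 9.81 * 0.29
TE_max = 1294.92 * 0.29
TE_max = 375.5 kN

375.5


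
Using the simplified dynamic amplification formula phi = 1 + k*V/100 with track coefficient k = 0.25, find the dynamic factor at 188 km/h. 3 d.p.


phi = 1 + k * V / 100
phi = 1 + 0.25 * 188 / 100
phi = 1 + 0.47
phi = 1.470

1.470


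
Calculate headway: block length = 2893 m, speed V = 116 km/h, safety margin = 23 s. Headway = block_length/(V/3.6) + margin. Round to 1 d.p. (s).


V = 116 / 3.6 = 32.2222 m/s
Block traversal time = 2893 / 32.2222 = 89.7828 s
Headway = 89.7828 + 23
Headway = 112.8 s

112.8


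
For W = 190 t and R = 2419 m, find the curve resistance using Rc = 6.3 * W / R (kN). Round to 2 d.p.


Rc = 6.3 * W / R
Rc = 6.3 * 190 / 2419
Rc = 1197.0 / 2419
Rc = 0.49 kN

0.49


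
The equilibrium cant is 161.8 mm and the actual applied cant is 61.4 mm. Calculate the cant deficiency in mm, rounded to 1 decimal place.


Cant deficiency = equilibrium cant - actual cant
CD = 161.8 - 61.4
CD = 100.4 mm

100.4


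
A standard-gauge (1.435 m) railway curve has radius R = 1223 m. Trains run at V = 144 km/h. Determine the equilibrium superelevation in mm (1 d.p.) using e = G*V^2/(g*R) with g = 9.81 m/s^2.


Convert speed: V = 144 / 3.6 = 40.0 m/s
Apply formula: e = 1.435 * 40.0^2 / (9.81 * 1223)
e = 1.435 * 1600.0 / 11997.63
e = 0.191371 m = 191.4 mm

191.4


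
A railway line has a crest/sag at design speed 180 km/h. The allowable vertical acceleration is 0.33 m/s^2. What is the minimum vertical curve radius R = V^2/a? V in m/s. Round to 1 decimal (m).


Convert speed: V = 180 / 3.6 = 50.0 m/s
V^2 = 2500.0 m^2/s^2
R_v = 2500.0 / 0.33
R_v = 7575.8 m

7575.8


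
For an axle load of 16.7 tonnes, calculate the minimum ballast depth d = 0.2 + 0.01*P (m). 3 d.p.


d = 0.2 + 0.01 * 16.7
d = 0.2 + 0.167
d = 0.367 m

0.367


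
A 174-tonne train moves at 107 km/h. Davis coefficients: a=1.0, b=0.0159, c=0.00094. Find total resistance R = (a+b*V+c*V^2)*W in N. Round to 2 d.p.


b*V = 0.0159 * 107 = 1.7013
c*V^2 = 0.00094 * 11449 = 10.76206
R_per_t = 1.0 + 1.7013 + 10.76206 = 13.46336 N/t
R_total = 13.46336 * 174 = 2342.62 N

2342.62


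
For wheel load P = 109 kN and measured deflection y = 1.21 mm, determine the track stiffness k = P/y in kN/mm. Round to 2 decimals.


Track stiffness k = P / y
k = 109 / 1.21
k = 90.08 kN/mm

90.08


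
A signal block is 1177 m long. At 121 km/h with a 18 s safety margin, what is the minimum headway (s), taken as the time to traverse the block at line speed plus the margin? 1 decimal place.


V = 121 / 3.6 = 33.6111 m/s
Block traversal time = 1177 / 33.6111 = 35.0182 s
Headway = 35.0182 + 18
Headway = 53.0 s

53.0


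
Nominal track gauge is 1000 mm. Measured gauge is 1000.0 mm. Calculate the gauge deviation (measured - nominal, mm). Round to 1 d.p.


Deviation = measured - nominal
Deviation = 1000.0 - 1000
Deviation = 0.0 mm

0.0


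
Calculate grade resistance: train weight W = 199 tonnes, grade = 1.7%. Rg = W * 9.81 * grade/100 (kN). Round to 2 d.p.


Rg = W * 9.81 * grade / 100
Rg = 199 * 9.81 * 1.7 / 100
Rg = 1952.19 * 0.017
Rg = 33.19 kN

33.19


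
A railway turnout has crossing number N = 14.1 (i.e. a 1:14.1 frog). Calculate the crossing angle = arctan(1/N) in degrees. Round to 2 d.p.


1/N = 1/14.1 = 0.070922
angle = arctan(0.070922) = 0.070803 rad
angle = 0.070803 * 180/pi = 4.06 degrees

4.06


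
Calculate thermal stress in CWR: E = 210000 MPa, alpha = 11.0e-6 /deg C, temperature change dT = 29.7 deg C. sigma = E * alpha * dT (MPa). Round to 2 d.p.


sigma = E * alpha * dT
sigma = 210000 * 11.0e-6 * 29.7
sigma = 2.31 * 29.7
sigma = 68.61 MPa

68.61


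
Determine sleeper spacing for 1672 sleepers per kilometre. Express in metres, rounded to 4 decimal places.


Spacing = 1000 m / number of sleepers
Spacing = 1000 / 1672
Spacing = 0.5981 m

0.5981


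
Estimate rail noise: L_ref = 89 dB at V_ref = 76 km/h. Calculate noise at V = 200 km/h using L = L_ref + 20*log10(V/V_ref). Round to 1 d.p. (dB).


V/V_ref = 200 / 76 = 2.631579
log10(2.631579) = 0.420216
20 * 0.420216 = 8.4043
L = 89 + 8.4043 = 97.4 dB

97.4


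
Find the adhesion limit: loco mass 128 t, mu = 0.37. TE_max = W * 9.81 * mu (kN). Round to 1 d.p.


TE_max = W * g * mu
TE_max = 128 * 9.81 * 0.37
TE_max = 1255.68 * 0.37
TE_max = 464.6 kN

464.6


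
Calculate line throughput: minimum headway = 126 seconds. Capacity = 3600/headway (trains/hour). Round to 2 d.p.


Capacity = 3600 / headway
Capacity = 3600 / 126
Capacity = 28.57 trains/hour

28.57


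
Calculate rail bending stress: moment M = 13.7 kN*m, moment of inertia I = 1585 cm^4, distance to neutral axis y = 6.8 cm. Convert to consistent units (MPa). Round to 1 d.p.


Convert units:
M = 13.7 kN*m = 13700000 N*mm
y = 6.8 cm = 68 mm
I = 1585 cm^4 = 15850000 mm^4
sigma = 13700000 * 68 / 15850000
sigma = 58.8 MPa

58.8


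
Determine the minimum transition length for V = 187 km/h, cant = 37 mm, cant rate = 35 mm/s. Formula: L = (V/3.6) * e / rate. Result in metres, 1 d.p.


Convert speed: V = 187 / 3.6 = 51.9444 m/s
L = 51.9444 * 37 / 35
L = 1921.9444 / 35
L = 54.9 m

54.9


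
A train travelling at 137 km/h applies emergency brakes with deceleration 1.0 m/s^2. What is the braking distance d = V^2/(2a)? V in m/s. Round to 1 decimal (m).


Convert speed: V = 137 / 3.6 = 38.0556 m/s
V^2 = 1448.2253
d = 1448.2253 / (2 * 1.0)
d = 1448.2253 / 2.0
d = 724.1 m

724.1


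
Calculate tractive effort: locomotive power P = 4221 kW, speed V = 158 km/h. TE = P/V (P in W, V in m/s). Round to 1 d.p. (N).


Convert: P = 4221 kW = 4221000 W
V = 158 / 3.6 = 43.8889 m/s
TE = 4221000 / 43.8889
TE = 96174.7 N

96174.7


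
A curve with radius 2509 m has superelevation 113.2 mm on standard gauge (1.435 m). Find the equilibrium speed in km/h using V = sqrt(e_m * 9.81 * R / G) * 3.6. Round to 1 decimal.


Convert cant: e = 113.2 mm = 0.1132 m
V_ms = sqrt(0.1132 * 9.81 * 2509 / 1.435)
V_ms = sqrt(1941.61981) = 44.0638 m/s
V = 44.0638 * 3.6 = 158.6 km/h

158.6


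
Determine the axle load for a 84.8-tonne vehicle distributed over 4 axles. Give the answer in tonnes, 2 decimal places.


Load per axle = total weight / number of axles
Load = 84.8 / 4
Load = 21.20 tonnes

21.20


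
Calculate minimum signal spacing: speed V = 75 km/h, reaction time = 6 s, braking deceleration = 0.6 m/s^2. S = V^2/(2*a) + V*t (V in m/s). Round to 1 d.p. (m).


V = 75 / 3.6 = 20.8333 m/s
Braking distance = 20.8333^2 / (2*0.6) = 361.6898 m
Sighting distance = 20.8333 * 6 = 125.0 m
S = 361.6898 + 125.0 = 486.7 m

486.7


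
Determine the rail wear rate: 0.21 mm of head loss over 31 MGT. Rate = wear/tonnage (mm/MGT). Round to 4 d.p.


Wear rate = total wear / cumulative tonnage
Rate = 0.21 / 31
Rate = 0.0068 mm/MGT

0.0068


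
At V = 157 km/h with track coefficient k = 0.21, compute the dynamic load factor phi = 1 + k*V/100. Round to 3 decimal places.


phi = 1 + k * V / 100
phi = 1 + 0.21 * 157 / 100
phi = 1 + 0.3297
phi = 1.330

1.330


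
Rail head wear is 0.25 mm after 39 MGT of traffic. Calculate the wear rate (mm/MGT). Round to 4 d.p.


Wear rate = total wear / cumulative tonnage
Rate = 0.25 / 39
Rate = 0.0064 mm/MGT

0.0064


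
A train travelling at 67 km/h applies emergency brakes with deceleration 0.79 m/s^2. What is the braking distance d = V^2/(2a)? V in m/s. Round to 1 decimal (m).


Convert speed: V = 67 / 3.6 = 18.6111 m/s
V^2 = 346.3735
d = 346.3735 / (2 * 0.79)
d = 346.3735 / 1.58
d = 219.2 m

219.2


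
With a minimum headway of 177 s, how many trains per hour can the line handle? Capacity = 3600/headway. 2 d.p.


Capacity = 3600 / headway
Capacity = 3600 / 177
Capacity = 20.34 trains/hour

20.34


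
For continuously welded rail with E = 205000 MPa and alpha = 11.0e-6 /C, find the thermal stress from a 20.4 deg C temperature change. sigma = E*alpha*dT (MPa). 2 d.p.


sigma = E * alpha * dT
sigma = 205000 * 11.0e-6 * 20.4
sigma = 2.255 * 20.4
sigma = 46.00 MPa

46.00


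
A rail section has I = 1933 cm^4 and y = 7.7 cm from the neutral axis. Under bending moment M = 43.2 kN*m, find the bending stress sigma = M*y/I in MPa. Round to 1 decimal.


Convert units:
M = 43.2 kN*m = 43200000 N*mm
y = 7.7 cm = 77 mm
I = 1933 cm^4 = 19330000 mm^4
sigma = 43200000 * 77 / 19330000
sigma = 172.1 MPa

172.1


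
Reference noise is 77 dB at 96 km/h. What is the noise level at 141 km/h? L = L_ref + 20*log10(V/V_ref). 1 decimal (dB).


V/V_ref = 141 / 96 = 1.46875
log10(1.46875) = 0.166948
20 * 0.166948 = 3.339
L = 77 + 3.339 = 80.3 dB

80.3


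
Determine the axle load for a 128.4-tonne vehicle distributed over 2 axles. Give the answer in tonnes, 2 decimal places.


Load per axle = total weight / number of axles
Load = 128.4 / 2
Load = 64.20 tonnes

64.20


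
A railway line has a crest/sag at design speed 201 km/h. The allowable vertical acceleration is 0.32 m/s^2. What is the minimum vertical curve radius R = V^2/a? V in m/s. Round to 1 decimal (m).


Convert speed: V = 201 / 3.6 = 55.8333 m/s
V^2 = 3117.3611 m^2/s^2
R_v = 3117.3611 / 0.32
R_v = 9741.8 m

9741.8


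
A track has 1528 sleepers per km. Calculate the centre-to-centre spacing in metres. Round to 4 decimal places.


Spacing = 1000 m / number of sleepers
Spacing = 1000 / 1528
Spacing = 0.6545 m

0.6545


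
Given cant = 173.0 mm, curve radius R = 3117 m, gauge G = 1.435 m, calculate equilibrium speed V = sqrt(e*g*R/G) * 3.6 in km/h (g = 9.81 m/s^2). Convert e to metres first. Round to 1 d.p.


Convert cant: e = 173.0 mm = 0.1730 m
V_ms = sqrt(0.1730 * 9.81 * 3117 / 1.435)
V_ms = sqrt(3686.37924) = 60.7156 m/s
V = 60.7156 * 3.6 = 218.6 km/h

218.6


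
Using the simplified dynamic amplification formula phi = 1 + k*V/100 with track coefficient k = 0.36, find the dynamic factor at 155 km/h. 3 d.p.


phi = 1 + k * V / 100
phi = 1 + 0.36 * 155 / 100
phi = 1 + 0.558
phi = 1.558

1.558


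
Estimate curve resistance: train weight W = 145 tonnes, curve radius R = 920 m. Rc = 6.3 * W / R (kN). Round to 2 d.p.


Rc = 6.3 * W / R
Rc = 6.3 * 145 / 920
Rc = 913.5 / 920
Rc = 0.99 kN

0.99


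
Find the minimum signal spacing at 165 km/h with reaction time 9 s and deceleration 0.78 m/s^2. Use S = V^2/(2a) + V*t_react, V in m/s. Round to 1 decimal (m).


V = 165 / 3.6 = 45.8333 m/s
Braking distance = 45.8333^2 / (2*0.78) = 1346.599 m
Sighting distance = 45.8333 * 9 = 412.5 m
S = 1346.599 + 412.5 = 1759.1 m

1759.1


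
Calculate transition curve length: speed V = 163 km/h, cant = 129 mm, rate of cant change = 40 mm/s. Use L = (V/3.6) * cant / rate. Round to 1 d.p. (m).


Convert speed: V = 163 / 3.6 = 45.2778 m/s
L = 45.2778 * 129 / 40
L = 5840.8333 / 40
L = 146.0 m

146.0


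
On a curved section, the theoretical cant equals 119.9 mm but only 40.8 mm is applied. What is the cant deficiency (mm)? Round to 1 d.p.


Cant deficiency = equilibrium cant - actual cant
CD = 119.9 - 40.8
CD = 79.1 mm

79.1


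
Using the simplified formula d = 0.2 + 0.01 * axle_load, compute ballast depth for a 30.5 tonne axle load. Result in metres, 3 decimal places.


d = 0.2 + 0.01 * 30.5
d = 0.2 + 0.305
d = 0.505 m

0.505


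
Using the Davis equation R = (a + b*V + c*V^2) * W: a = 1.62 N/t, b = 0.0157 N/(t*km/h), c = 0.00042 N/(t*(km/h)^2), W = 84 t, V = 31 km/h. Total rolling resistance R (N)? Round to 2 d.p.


b*V = 0.0157 * 31 = 0.4867
c*V^2 = 0.00042 * 961 = 0.40362
R_per_t = 1.62 + 0.4867 + 0.40362 = 2.51032 N/t
R_total = 2.51032 * 84 = 210.87 N

210.87


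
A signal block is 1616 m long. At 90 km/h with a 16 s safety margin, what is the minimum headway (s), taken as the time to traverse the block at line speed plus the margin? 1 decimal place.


V = 90 / 3.6 = 25.0 m/s
Block traversal time = 1616 / 25.0 = 64.64 s
Headway = 64.64 + 16
Headway = 80.6 s

80.6


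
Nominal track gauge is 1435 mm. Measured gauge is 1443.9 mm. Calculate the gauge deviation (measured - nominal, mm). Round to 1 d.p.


Deviation = measured - nominal
Deviation = 1443.9 - 1435
Deviation = 8.9 mm

8.9


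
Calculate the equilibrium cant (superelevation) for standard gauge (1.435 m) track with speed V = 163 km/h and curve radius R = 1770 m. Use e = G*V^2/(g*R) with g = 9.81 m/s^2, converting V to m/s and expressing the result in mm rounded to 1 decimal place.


Convert speed: V = 163 / 3.6 = 45.2778 m/s
Apply formula: e = 1.435 * 45.2778^2 / (9.81 * 1770)
e = 1.435 * 2050.0772 / 17363.7
e = 0.169426 m = 169.4 mm

169.4


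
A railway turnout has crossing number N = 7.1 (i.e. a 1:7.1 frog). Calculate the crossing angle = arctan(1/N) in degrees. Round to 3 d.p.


1/N = 1/7.1 = 0.140845
angle = arctan(0.140845) = 0.139925 rad
angle = 0.139925 * 180/pi = 8.017 degrees

8.017


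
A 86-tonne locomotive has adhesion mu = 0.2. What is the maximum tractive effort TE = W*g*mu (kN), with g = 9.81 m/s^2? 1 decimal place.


TE_max = W * g * mu
TE_max = 86 * 9.81 * 0.2
TE_max = 843.66 * 0.2
TE_max = 168.7 kN

168.7


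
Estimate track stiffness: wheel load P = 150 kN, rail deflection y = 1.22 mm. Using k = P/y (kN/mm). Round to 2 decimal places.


Track stiffness k = P / y
k = 150 / 1.22
k = 122.95 kN/mm

122.95


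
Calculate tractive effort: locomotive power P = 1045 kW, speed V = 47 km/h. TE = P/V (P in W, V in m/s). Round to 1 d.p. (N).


Convert: P = 1045 kW = 1045000 W
V = 47 / 3.6 = 13.0556 m/s
TE = 1045000 / 13.0556
TE = 80042.6 N

80042.6


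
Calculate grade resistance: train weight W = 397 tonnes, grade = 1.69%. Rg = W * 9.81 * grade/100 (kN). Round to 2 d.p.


Rg = W * 9.81 * grade / 100
Rg = 397 * 9.81 * 1.69 / 100
Rg = 3894.57 * 0.0169
Rg = 65.82 kN

65.82


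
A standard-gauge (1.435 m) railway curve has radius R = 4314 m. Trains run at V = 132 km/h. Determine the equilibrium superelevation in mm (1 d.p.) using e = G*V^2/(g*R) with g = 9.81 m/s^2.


Convert speed: V = 132 / 3.6 = 36.6667 m/s
Apply formula: e = 1.435 * 36.6667^2 / (9.81 * 4314)
e = 1.435 * 1344.4444 / 42320.34
e = 0.045587 m = 45.6 mm

45.6


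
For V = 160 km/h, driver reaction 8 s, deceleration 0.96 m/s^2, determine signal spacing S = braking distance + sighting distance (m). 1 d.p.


V = 160 / 3.6 = 44.4444 m/s
Braking distance = 44.4444^2 / (2*0.96) = 1028.8066 m
Sighting distance = 44.4444 * 8 = 355.5556 m
S = 1028.8066 + 355.5556 = 1384.4 m

1384.4


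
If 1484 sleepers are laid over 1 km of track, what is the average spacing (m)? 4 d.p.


Spacing = 1000 m / number of sleepers
Spacing = 1000 / 1484
Spacing = 0.6739 m

0.6739


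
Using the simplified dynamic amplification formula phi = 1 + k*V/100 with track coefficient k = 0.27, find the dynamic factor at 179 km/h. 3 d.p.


phi = 1 + k * V / 100
phi = 1 + 0.27 * 179 / 100
phi = 1 + 0.4833
phi = 1.483

1.483


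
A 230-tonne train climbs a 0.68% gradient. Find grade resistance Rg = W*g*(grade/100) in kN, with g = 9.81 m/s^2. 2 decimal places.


Rg = W * 9.81 * grade / 100
Rg = 230 * 9.81 * 0.68 / 100
Rg = 2256.3 * 0.0068
Rg = 15.34 kN

15.34


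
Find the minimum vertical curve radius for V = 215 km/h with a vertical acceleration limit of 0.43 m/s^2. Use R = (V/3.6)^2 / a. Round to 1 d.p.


Convert speed: V = 215 / 3.6 = 59.7222 m/s
V^2 = 3566.7438 m^2/s^2
R_v = 3566.7438 / 0.43
R_v = 8294.8 m

8294.8


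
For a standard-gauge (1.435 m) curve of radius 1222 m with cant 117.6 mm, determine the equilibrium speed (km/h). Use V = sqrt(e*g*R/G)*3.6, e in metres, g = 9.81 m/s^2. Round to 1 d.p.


Convert cant: e = 117.6 mm = 0.1176 m
V_ms = sqrt(0.1176 * 9.81 * 1222 / 1.435)
V_ms = sqrt(982.416468) = 31.3435 m/s
V = 31.3435 * 3.6 = 112.8 km/h

112.8


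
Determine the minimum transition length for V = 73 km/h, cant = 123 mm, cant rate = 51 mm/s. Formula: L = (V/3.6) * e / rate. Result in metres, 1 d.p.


Convert speed: V = 73 / 3.6 = 20.2778 m/s
L = 20.2778 * 123 / 51
L = 2494.1667 / 51
L = 48.9 m

48.9


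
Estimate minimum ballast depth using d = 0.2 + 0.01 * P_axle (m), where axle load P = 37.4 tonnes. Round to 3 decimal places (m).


d = 0.2 + 0.01 * 37.4
d = 0.2 + 0.374
d = 0.574 m

0.574


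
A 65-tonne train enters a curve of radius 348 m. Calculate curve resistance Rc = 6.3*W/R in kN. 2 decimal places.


Rc = 6.3 * W / R
Rc = 6.3 * 65 / 348
Rc = 409.5 / 348
Rc = 1.18 kN

1.18


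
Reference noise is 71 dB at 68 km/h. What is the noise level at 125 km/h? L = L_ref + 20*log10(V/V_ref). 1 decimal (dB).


V/V_ref = 125 / 68 = 1.838235
log10(1.838235) = 0.264401
20 * 0.264401 = 5.288
L = 71 + 5.288 = 76.3 dB

76.3


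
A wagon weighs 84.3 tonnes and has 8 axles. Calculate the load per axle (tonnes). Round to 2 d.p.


Load per axle = total weight / number of axles
Load = 84.3 / 8
Load = 10.54 tonnes

10.54


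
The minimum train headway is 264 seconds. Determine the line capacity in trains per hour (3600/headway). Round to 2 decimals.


Capacity = 3600 / headway
Capacity = 3600 / 264
Capacity = 13.64 trains/hour

13.64


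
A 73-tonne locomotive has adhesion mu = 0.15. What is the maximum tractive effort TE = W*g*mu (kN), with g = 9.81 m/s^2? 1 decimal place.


TE_max = W * g * mu
TE_max = 73 * 9.81 * 0.15
TE_max = 716.13 * 0.15
TE_max = 107.4 kN

107.4


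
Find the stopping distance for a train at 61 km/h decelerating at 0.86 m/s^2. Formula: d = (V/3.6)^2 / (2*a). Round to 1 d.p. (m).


Convert speed: V = 61 / 3.6 = 16.9444 m/s
V^2 = 287.1142
d = 287.1142 / (2 * 0.86)
d = 287.1142 / 1.72
d = 166.9 m

166.9


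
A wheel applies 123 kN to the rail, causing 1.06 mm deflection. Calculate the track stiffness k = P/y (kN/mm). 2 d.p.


Track stiffness k = P / y
k = 123 / 1.06
k = 116.04 kN/mm

116.04


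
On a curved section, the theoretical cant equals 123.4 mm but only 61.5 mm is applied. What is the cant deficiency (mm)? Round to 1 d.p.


Cant deficiency = equilibrium cant - actual cant
CD = 123.4 - 61.5
CD = 61.9 mm

61.9


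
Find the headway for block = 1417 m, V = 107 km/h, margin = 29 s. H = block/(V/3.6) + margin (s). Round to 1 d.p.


V = 107 / 3.6 = 29.7222 m/s
Block traversal time = 1417 / 29.7222 = 47.6748 s
Headway = 47.6748 + 29
Headway = 76.7 s

76.7


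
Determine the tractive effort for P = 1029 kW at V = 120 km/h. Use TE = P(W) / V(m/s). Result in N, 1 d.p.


Convert: P = 1029 kW = 1029000 W
V = 120 / 3.6 = 33.3333 m/s
TE = 1029000 / 33.3333
TE = 30870.0 N

30870.0


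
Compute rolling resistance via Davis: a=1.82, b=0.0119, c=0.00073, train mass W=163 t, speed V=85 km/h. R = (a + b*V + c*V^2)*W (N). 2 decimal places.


b*V = 0.0119 * 85 = 1.0115
c*V^2 = 0.00073 * 7225 = 5.27425
R_per_t = 1.82 + 1.0115 + 5.27425 = 8.10575 N/t
R_total = 8.10575 * 163 = 1321.24 N

1321.24


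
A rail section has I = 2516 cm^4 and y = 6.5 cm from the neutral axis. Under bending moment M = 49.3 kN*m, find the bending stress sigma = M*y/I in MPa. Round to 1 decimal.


Convert units:
M = 49.3 kN*m = 49300000 N*mm
y = 6.5 cm = 65 mm
I = 2516 cm^4 = 25160000 mm^4
sigma = 49300000 * 65 / 25160000
sigma = 127.4 MPa

127.4


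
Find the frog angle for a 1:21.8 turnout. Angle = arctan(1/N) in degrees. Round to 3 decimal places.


1/N = 1/21.8 = 0.045872
angle = arctan(0.045872) = 0.045839 rad
angle = 0.045839 * 180/pi = 2.626 degrees

2.626


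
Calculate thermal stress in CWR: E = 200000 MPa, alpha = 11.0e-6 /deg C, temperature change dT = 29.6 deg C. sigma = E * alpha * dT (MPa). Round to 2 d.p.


sigma = E * alpha * dT
sigma = 200000 * 11.0e-6 * 29.6
sigma = 2.2 * 29.6
sigma = 65.12 MPa

65.12


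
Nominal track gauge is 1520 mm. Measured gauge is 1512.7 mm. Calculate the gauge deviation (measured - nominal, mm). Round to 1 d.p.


Deviation = measured - nominal
Deviation = 1512.7 - 1520
Deviation = -7.3 mm

-7.3


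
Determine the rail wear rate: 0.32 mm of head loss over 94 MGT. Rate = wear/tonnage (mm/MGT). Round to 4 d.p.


Wear rate = total wear / cumulative tonnage
Rate = 0.32 / 94
Rate = 0.0034 mm/MGT

0.0034


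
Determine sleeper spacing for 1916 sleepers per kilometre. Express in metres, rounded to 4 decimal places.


Spacing = 1000 m / number of sleepers
Spacing = 1000 / 1916
Spacing = 0.5219 m

0.5219


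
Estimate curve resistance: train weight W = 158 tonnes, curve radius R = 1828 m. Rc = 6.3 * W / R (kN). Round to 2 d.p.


Rc = 6.3 * W / R
Rc = 6.3 * 158 / 1828
Rc = 995.4 / 1828
Rc = 0.54 kN

0.54


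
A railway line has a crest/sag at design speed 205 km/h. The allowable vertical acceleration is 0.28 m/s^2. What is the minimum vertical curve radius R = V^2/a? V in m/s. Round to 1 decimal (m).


Convert speed: V = 205 / 3.6 = 56.9444 m/s
V^2 = 3242.6698 m^2/s^2
R_v = 3242.6698 / 0.28
R_v = 11581.0 m

11581.0


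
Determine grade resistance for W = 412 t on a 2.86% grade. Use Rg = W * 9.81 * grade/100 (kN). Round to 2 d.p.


Rg = W * 9.81 * grade / 100
Rg = 412 * 9.81 * 2.86 / 100
Rg = 4041.72 * 0.0286
Rg = 115.59 kN

115.59


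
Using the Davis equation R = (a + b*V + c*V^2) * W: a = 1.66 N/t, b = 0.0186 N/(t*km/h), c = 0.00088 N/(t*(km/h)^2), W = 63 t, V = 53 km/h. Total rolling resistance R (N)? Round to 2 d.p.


b*V = 0.0186 * 53 = 0.9858
c*V^2 = 0.00088 * 2809 = 2.47192
R_per_t = 1.66 + 0.9858 + 2.47192 = 5.11772 N/t
R_total = 5.11772 * 63 = 322.42 N

322.42


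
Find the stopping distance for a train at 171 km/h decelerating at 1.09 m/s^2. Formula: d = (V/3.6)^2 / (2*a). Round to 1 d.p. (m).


Convert speed: V = 171 / 3.6 = 47.5 m/s
V^2 = 2256.25
d = 2256.25 / (2 * 1.09)
d = 2256.25 / 2.18
d = 1035.0 m

1035.0


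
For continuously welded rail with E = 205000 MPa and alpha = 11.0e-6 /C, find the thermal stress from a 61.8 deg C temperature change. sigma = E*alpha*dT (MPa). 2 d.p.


sigma = E * alpha * dT
sigma = 205000 * 11.0e-6 * 61.8
sigma = 2.255 * 61.8
sigma = 139.36 MPa

139.36


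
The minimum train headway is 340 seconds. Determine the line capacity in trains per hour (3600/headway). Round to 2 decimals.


Capacity = 3600 / headway
Capacity = 3600 / 340
Capacity = 10.59 trains/hour

10.59


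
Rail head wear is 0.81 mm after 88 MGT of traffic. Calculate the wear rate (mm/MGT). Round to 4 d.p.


Wear rate = total wear / cumulative tonnage
Rate = 0.81 / 88
Rate = 0.0092 mm/MGT

0.0092


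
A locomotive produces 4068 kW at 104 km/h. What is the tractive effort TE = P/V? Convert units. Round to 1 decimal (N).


Convert: P = 4068 kW = 4068000 W
V = 104 / 3.6 = 28.8889 m/s
TE = 4068000 / 28.8889
TE = 140815.4 N

140815.4


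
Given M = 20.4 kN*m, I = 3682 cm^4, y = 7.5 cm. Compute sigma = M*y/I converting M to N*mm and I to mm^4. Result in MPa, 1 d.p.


Convert units:
M = 20.4 kN*m = 20400000 N*mm
y = 7.5 cm = 75 mm
I = 3682 cm^4 = 36820000 mm^4
sigma = 20400000 * 75 / 36820000
sigma = 41.6 MPa

41.6


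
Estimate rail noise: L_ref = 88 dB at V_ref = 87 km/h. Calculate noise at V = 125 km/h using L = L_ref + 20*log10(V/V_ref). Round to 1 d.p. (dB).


V/V_ref = 125 / 87 = 1.436782
log10(1.436782) = 0.157391
20 * 0.157391 = 3.1478
L = 88 + 3.1478 = 91.1 dB

91.1


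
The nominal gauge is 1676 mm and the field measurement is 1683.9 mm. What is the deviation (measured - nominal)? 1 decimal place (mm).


Deviation = measured - nominal
Deviation = 1683.9 - 1676
Deviation = 7.9 mm

7.9


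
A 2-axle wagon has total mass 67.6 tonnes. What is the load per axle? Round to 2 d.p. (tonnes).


Load per axle = total weight / number of axles
Load = 67.6 / 2
Load = 33.80 tonnes

33.80


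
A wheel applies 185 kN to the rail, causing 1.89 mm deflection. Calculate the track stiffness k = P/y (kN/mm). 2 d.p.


Track stiffness k = P / y
k = 185 / 1.89
k = 97.88 kN/mm

97.88


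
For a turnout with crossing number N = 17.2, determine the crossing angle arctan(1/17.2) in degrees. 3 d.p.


1/N = 1/17.2 = 0.05814
angle = arctan(0.05814) = 0.058074 rad
angle = 0.058074 * 180/pi = 3.327 degrees

3.327


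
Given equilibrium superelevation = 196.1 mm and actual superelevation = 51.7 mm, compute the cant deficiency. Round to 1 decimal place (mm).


Cant deficiency = equilibrium cant - actual cant
CD = 196.1 - 51.7
CD = 144.4 mm

144.4


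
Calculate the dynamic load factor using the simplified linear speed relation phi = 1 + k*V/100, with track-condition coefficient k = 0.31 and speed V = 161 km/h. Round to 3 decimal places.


phi = 1 + k * V / 100
phi = 1 + 0.31 * 161 / 100
phi = 1 + 0.4991
phi = 1.499

1.499


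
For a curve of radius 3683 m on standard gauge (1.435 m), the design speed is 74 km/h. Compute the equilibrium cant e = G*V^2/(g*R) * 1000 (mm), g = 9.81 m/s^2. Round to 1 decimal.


Convert speed: V = 74 / 3.6 = 20.5556 m/s
Apply formula: e = 1.435 * 20.5556^2 / (9.81 * 3683)
e = 1.435 * 422.5309 / 36130.23
e = 0.016782 m = 16.8 mm

16.8


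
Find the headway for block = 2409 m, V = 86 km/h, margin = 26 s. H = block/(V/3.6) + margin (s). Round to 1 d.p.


V = 86 / 3.6 = 23.8889 m/s
Block traversal time = 2409 / 23.8889 = 100.8419 s
Headway = 100.8419 + 26
Headway = 126.8 s

126.8


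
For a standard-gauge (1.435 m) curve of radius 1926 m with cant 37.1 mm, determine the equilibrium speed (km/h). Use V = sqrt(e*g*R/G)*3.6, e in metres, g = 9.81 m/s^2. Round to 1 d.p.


Convert cant: e = 37.1 mm = 0.0371 m
V_ms = sqrt(0.0371 * 9.81 * 1926 / 1.435)
V_ms = sqrt(488.480576) = 22.1016 m/s
V = 22.1016 * 3.6 = 79.6 km/h

79.6


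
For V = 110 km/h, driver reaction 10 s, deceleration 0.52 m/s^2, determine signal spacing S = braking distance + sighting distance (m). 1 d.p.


V = 110 / 3.6 = 30.5556 m/s
Braking distance = 30.5556^2 / (2*0.52) = 897.7327 m
Sighting distance = 30.5556 * 10 = 305.5556 m
S = 897.7327 + 305.5556 = 1203.3 m

1203.3


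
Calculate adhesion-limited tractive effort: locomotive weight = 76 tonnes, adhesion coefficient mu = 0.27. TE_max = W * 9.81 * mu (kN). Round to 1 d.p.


TE_max = W * g * mu
TE_max = 76 * 9.81 * 0.27
TE_max = 745.56 * 0.27
TE_max = 201.3 kN

201.3


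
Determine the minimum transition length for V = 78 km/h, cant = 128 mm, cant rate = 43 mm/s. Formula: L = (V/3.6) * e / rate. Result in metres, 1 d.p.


Convert speed: V = 78 / 3.6 = 21.6667 m/s
L = 21.6667 * 128 / 43
L = 2773.3333 / 43
L = 64.5 m

64.5


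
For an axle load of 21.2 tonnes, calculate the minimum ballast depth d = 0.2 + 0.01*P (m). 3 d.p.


d = 0.2 + 0.01 * 21.2
d = 0.2 + 0.212
d = 0.412 m

0.412


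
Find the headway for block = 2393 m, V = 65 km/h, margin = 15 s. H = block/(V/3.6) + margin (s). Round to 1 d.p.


V = 65 / 3.6 = 18.0556 m/s
Block traversal time = 2393 / 18.0556 = 132.5354 s
Headway = 132.5354 + 15
Headway = 147.5 s

147.5


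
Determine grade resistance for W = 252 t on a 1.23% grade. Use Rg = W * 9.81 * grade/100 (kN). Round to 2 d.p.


Rg = W * 9.81 * grade / 100
Rg = 252 * 9.81 * 1.23 / 100
Rg = 2472.12 * 0.0123
Rg = 30.41 kN

30.41


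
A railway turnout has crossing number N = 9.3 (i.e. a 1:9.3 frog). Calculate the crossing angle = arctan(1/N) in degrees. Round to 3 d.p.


1/N = 1/9.3 = 0.107527
angle = arctan(0.107527) = 0.107115 rad
angle = 0.107115 * 180/pi = 6.137 degrees

6.137


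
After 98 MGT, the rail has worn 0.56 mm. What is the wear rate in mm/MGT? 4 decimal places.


Wear rate = total wear / cumulative tonnage
Rate = 0.56 / 98
Rate = 0.0057 mm/MGT

0.0057


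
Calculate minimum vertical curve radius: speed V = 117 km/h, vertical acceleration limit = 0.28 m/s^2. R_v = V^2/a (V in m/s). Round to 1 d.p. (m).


Convert speed: V = 117 / 3.6 = 32.5 m/s
V^2 = 1056.25 m^2/s^2
R_v = 1056.25 / 0.28
R_v = 3772.3 m

3772.3


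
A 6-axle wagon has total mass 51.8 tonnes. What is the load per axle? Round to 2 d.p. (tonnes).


Load per axle = total weight / number of axles
Load = 51.8 / 6
Load = 8.63 tonnes

8.63


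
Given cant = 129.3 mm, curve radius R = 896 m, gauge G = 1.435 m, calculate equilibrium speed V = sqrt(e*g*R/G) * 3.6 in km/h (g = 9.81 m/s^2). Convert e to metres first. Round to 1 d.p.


Convert cant: e = 129.3 mm = 0.1293 m
V_ms = sqrt(0.1293 * 9.81 * 896 / 1.435)
V_ms = sqrt(791.99719) = 28.1424 m/s
V = 28.1424 * 3.6 = 101.3 km/h

101.3


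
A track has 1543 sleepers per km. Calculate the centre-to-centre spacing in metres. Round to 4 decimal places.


Spacing = 1000 m / number of sleepers
Spacing = 1000 / 1543
Spacing = 0.6481 m

0.6481


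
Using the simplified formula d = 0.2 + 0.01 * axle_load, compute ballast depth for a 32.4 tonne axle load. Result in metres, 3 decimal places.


d = 0.2 + 0.01 * 32.4
d = 0.2 + 0.324
d = 0.524 m

0.524


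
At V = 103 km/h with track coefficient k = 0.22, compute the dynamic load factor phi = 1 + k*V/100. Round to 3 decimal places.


phi = 1 + k * V / 100
phi = 1 + 0.22 * 103 / 100
phi = 1 + 0.2266
phi = 1.227

1.227


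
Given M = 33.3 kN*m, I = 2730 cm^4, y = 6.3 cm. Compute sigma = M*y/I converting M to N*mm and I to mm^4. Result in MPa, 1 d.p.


Convert units:
M = 33.3 kN*m = 33300000 N*mm
y = 6.3 cm = 63 mm
I = 2730 cm^4 = 27300000 mm^4
sigma = 33300000 * 63 / 27300000
sigma = 76.8 MPa

76.8


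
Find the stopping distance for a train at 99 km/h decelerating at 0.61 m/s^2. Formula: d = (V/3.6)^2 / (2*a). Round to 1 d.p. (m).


Convert speed: V = 99 / 3.6 = 27.5 m/s
V^2 = 756.25
d = 756.25 / (2 * 0.61)
d = 756.25 / 1.22
d = 619.9 m

619.9


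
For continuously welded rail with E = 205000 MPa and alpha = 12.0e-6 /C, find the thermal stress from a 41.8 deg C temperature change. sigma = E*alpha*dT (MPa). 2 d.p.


sigma = E * alpha * dT
sigma = 205000 * 12.0e-6 * 41.8
sigma = 2.46 * 41.8
sigma = 102.83 MPa

102.83


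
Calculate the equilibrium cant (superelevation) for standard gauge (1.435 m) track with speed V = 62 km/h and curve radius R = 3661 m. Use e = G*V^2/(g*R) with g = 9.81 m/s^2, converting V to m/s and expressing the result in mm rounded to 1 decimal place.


Convert speed: V = 62 / 3.6 = 17.2222 m/s
Apply formula: e = 1.435 * 17.2222^2 / (9.81 * 3661)
e = 1.435 * 296.6049 / 35914.41
e = 0.011851 m = 11.9 mm

11.9


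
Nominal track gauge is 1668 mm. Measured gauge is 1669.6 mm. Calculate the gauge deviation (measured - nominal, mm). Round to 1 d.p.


Deviation = measured - nominal
Deviation = 1669.6 - 1668
Deviation = 1.6 mm

1.6


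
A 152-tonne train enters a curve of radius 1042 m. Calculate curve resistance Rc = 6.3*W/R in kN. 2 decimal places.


Rc = 6.3 * W / R
Rc = 6.3 * 152 / 1042
Rc = 957.6 / 1042
Rc = 0.92 kN

0.92


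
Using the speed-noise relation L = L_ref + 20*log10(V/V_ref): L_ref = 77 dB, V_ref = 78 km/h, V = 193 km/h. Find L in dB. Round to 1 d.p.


V/V_ref = 193 / 78 = 2.474359
log10(2.474359) = 0.393463
20 * 0.393463 = 7.8693
L = 77 + 7.8693 = 84.9 dB

84.9


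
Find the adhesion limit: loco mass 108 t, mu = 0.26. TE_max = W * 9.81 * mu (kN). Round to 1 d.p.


TE_max = W * g * mu
TE_max = 108 * 9.81 * 0.26
TE_max = 1059.48 * 0.26
TE_max = 275.5 kN

275.5


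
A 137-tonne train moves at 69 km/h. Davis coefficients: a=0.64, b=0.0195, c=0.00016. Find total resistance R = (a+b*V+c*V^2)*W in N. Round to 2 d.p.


b*V = 0.0195 * 69 = 1.3455
c*V^2 = 0.00016 * 4761 = 0.76176
R_per_t = 0.64 + 1.3455 + 0.76176 = 2.74726 N/t
R_total = 2.74726 * 137 = 376.37 N

376.37


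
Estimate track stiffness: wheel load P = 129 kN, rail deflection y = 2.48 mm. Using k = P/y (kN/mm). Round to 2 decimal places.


Track stiffness k = P / y
k = 129 / 2.48
k = 52.02 kN/mm

52.02


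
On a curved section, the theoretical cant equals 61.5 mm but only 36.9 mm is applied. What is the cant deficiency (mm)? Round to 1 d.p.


Cant deficiency = equilibrium cant - actual cant
CD = 61.5 - 36.9
CD = 24.6 mm

24.6


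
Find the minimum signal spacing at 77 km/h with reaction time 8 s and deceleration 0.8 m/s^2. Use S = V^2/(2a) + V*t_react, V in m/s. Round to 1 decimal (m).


V = 77 / 3.6 = 21.3889 m/s
Braking distance = 21.3889^2 / (2*0.8) = 285.9279 m
Sighting distance = 21.3889 * 8 = 171.1111 m
S = 285.9279 + 171.1111 = 457.0 m

457.0


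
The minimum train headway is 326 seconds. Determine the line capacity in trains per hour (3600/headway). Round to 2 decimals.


Capacity = 3600 / headway
Capacity = 3600 / 326
Capacity = 11.04 trains/hour

11.04


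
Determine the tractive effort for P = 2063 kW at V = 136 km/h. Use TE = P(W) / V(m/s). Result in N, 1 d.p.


Convert: P = 2063 kW = 2063000 W
V = 136 / 3.6 = 37.7778 m/s
TE = 2063000 / 37.7778
TE = 54608.8 N

54608.8


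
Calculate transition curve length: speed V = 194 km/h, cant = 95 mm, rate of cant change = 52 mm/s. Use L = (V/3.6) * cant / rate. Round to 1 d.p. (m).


Convert speed: V = 194 / 3.6 = 53.8889 m/s
L = 53.8889 * 95 / 52
L = 5119.4444 / 52
L = 98.5 m

98.5


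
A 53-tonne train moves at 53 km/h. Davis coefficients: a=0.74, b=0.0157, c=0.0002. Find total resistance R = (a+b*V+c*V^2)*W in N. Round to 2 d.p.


b*V = 0.0157 * 53 = 0.8321
c*V^2 = 0.0002 * 2809 = 0.5618
R_per_t = 0.74 + 0.8321 + 0.5618 = 2.1339 N/t
R_total = 2.1339 * 53 = 113.10 N

113.10


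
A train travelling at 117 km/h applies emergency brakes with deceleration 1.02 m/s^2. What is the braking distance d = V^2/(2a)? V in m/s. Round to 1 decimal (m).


Convert speed: V = 117 / 3.6 = 32.5 m/s
V^2 = 1056.25
d = 1056.25 / (2 * 1.02)
d = 1056.25 / 2.04
d = 517.8 m

517.8


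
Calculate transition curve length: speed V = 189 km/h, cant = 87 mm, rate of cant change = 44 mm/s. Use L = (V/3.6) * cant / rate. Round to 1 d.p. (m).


Convert speed: V = 189 / 3.6 = 52.5 m/s
L = 52.5 * 87 / 44
L = 4567.5 / 44
L = 103.8 m

103.8


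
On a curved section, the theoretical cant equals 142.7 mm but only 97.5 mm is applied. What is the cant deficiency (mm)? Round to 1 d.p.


Cant deficiency = equilibrium cant - actual cant
CD = 142.7 - 97.5
CD = 45.2 mm

45.2


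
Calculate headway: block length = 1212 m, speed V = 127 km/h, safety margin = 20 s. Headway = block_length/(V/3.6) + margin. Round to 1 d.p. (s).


V = 127 / 3.6 = 35.2778 m/s
Block traversal time = 1212 / 35.2778 = 34.3559 s
Headway = 34.3559 + 20
Headway = 54.4 s

54.4


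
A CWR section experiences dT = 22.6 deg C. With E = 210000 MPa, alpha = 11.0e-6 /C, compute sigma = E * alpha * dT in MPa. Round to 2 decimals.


sigma = E * alpha * dT
sigma = 210000 * 11.0e-6 * 22.6
sigma = 2.31 * 22.6
sigma = 52.21 MPa

52.21


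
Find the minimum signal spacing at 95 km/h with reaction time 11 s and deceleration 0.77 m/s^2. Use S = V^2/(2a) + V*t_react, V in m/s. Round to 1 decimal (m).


V = 95 / 3.6 = 26.3889 m/s
Braking distance = 26.3889^2 / (2*0.77) = 452.1906 m
Sighting distance = 26.3889 * 11 = 290.2778 m
S = 452.1906 + 290.2778 = 742.5 m

742.5
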